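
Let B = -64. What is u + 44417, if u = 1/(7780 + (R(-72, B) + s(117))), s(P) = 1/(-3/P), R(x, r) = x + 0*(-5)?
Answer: 340633974/7669 ≈ 44417.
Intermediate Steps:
R(x, r) = x (R(x, r) = x + 0 = x)
s(P) = -P/3
u = 1/7669 (u = 1/(7780 + (-72 - 1/3*117)) = 1/(7780 + (-72 - 39)) = 1/(7780 - 111) = 1/7669 ≈ 0.00013040)
u + 44417 = 1/7669 + 44417 = 340633974/7669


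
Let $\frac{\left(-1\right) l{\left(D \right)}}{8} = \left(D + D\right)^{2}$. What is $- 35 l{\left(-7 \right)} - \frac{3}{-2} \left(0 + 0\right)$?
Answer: $0$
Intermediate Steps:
$l{\left(D \right)} = - 32 D^{2}$ ($l{\left(D \right)} = - 8 \left(D + D\right)^{2} = - 8 \left(2 D\right)^{2} = - 8 \cdot 4 D^{2} = - 32 D^{2}$)
$- 35 l{\left(-7 \right)} - \frac{3}{-2} \left(0 + 0\right) = - 35 \left(- 32 \left(-7\right)^{2}\right) - \frac{3}{-2} \left(0 + 0\right) = - 35 \left(\left(-32\right) 49\right) \left(-3\right) \left(- \frac{1}{2}\right) 0 = \left(-35\right) \left(-1568\right) \frac{3}{2} \cdot 0 = 54880 \cdot 0 = 0$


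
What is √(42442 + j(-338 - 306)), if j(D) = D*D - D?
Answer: √457822 ≈ 676.63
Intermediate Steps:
j(D) = D² - D
√(42442 + j(-338 - 306)) = √(42442 + (-338 - 306)*(-1 + (-338 - 306))) = √(42442 - 644*(-1 - 644)) = √(42442 - 644*(-645)) = √(42442 + 415380) = √457822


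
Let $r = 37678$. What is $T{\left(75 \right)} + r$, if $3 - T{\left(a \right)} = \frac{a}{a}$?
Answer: $37680$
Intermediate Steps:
$T{\left(a \right)} = 2$ ($T{\left(a \right)} = 3 - \frac{a}{a} = 3 - 1 = 2$)
$T{\left(75 \right)} + r = 2 + 37678 = 37680$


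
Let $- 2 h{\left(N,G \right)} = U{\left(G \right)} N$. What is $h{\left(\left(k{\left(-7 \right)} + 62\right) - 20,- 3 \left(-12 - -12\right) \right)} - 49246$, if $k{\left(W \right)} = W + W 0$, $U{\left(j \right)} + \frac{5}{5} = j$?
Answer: $- \frac{98457}{2} \approx -49229.0$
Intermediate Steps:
$U{\left(j \right)} = -1 + j$
$k{\left(W \right)} = W$ ($k{\left(W \right)} = W + 0 = W$)
$h{\left(N,G \right)} = - \frac{N \left(-1 + G\right)}{2}$ ($h{\left(N,G \right)} = - \frac{\left(-1 + G\right) N}{2} = - \frac{N \left(-1 + G\right)}{2}$)
$h{\left(\left(k{\left(-7 \right)} + 62\right) - 20,- 3 \left(-12 - -12\right) \right)} - 49246 = \frac{\left(\left(-7 + 62\right) - 20\right) \left(1 - - 3 \left(-12 - -12\right)\right)}{2} - 49246 = \frac{\left(55 - 20\right) \left(1 - - 3 \left(-12 + 12\right)\right)}{2} - 49246 = \frac{1}{2} \cdot 35 \left(1 - \left(-3\right) 0\right) - 49246 = \frac{1}{2} \cdot 35 \left(1 - 0\right) - 49246 = \frac{1}{2} \cdot 35 \left(1 + 0\right) - 49246 = \frac{1}{2} \cdot 35 \cdot 1 - 49246 = \frac{35}{2} - 49246 = - \frac{98457}{2}$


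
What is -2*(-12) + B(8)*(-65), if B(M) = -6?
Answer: 414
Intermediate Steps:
-2*(-12) + B(8)*(-65) = -2*(-12) - 6*(-65) = 24 + 390 = 414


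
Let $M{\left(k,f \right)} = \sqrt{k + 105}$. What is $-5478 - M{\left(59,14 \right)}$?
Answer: $-5478 - 2 \sqrt{41} \approx -5490.8$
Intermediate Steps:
$M{\left(k,f \right)} = \sqrt{105 + k}$
$-5478 - M{\left(59,14 \right)} = -5478 - \sqrt{105 + 59} = -5478 - \sqrt{164} = -5478 - 2 \sqrt{41}$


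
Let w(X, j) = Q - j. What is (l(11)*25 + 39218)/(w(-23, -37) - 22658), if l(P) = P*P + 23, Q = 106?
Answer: -542/285 ≈ -1.9018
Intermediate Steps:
w(X, j) = 106 - j
l(P) = 23 + P² (l(P) = P² + 23 = 23 + P²)
(l(11)*25 + 39218)/(w(-23, -37) - 22658) = ((23 + 11²)*25 + 39218)/((106 - 1*(-37)) - 22658) = ((23 + 121)*25 + 39218)/((106 + 37) - 22658) = (144*25 + 39218)/(143 - 22658) = (3600 + 39218)/(-22515) = 42818*(-1/22515) = -542/285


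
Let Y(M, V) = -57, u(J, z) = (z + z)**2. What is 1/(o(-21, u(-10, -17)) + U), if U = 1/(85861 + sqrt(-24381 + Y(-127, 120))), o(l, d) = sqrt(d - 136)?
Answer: 7372135759/(85861 + 14744271518*sqrt(255) - I*sqrt(24438)) ≈ 0.031311 + 2.0789e-11*I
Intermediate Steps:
u(J, z) = 4*z**2 (u(J, z) = (2*z)**2 = 4*z**2)
o(l, d) = sqrt(-136 + d)
U = 1/(85861 + I*sqrt(24438)) (U = 1/(85861 + sqrt(-24381 - 57)) = 1/(85861 + sqrt(-24438)) = 1/(85861 + I*sqrt(24438)) ≈ 1.1647e-5 - 2.12e-8*I)
1/(o(-21, u(-10, -17)) + U) = 1/(sqrt(-136 + 4*(-17)**2) + (85861/7372135759 - I*sqrt(24438)/7372135759)) = 1/(sqrt(-136 + 4*289) + (85861/7372135759 - I*sqrt(24438)/7372135759)) = 1/(sqrt(-136 + 1156) + (85861/7372135759 - I*sqrt(24438)/7372135759)) = 1/(sqrt(1020) + (85861/7372135759 - I*sqrt(24438)/7372135759)) = 1/(2*sqrt(255) + (85861/7372135759 - I*sqrt(24438)/7372135759)) = 1/(85861/7372135759 + 2*sqrt(255) - I*sqrt(24438)/7372135759)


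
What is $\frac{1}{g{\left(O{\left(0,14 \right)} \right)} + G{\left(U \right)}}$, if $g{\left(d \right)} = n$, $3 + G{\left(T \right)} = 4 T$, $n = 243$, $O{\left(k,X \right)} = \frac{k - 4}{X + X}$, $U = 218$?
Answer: $\frac{1}{1112} \approx 0.00089928$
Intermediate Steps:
$O{\left(k,X \right)} = \frac{-4 + k}{2 X}$
$G{\left(T \right)} = -3 + 4 T$
$g{\left(d \right)} = 243$
$\frac{1}{g{\left(O{\left(0,14 \right)} \right)} + G{\left(U \right)}} = \frac{1}{243 + \left(-3 + 4 \cdot 218\right)} = \frac{1}{243 + \left(-3 + 872\right)} = \frac{1}{243 + 869} = \frac{1}{1112}$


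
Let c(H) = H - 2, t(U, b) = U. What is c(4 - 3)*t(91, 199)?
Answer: -91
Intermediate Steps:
c(H) = -2 + H
c(4 - 3)*t(91, 199) = (-2 + (4 - 3))*91 = (-2 + 1)*91 = -1*91 = -91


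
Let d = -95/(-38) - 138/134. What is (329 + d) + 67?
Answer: 53261/134 ≈ 397.47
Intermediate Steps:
d = 197/134 (d = -95*(-1/38) - 138*1/134 = 5/2 - 69/67 = 197/134 ≈ 1.4701)
(329 + d) + 67 = (329 + 197/134) + 67 = 44283/134 + 67 = 53261/134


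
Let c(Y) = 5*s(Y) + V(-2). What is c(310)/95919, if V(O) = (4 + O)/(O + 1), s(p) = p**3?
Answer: 49651666/31973 ≈ 1552.9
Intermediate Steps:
V(O) = (4 + O)/(1 + O)
c(Y) = -2 + 5*Y**3 (c(Y) = 5*Y**3 + (4 - 2)/(1 - 2) = 5*Y**3 + 2/(-1) = 5*Y**3 - 1*2 = 5*Y**3 - 2 = -2 + 5*Y**3)
c(310)/95919 = (-2 + 5*310**3)/95919 = (-2 + 5*29791000)*(1/95919) = (-2 + 148955000)*(1/95919) = 148954998*(1/95919) = 49651666/31973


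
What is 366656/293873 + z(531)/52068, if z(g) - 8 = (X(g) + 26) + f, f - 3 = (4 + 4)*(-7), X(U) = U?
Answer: 4810376896/3825344841 ≈ 1.2575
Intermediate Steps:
f = -53 (f = 3 + (4 + 4)*(-7) = 3 + 8*(-7) = 3 - 56 = -53)
z(g) = -19 + g (z(g) = 8 + ((g + 26) - 53) = 8 + ((26 + g) - 53) = 8 + (-27 + g) = -19 + g)
366656/293873 + z(531)/52068 = 366656/293873 + (-19 + 531)/52068 = 366656*(1/293873) + 512*(1/52068) = 366656/293873 + 128/13017 = 4810376896/3825344841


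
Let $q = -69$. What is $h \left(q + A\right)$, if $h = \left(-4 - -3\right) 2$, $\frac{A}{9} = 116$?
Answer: $-1950$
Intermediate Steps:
$A = 1044$ ($A = 9 \cdot 116 = 1044$)
$h = -2$ ($h = \left(-4 + 3\right) 2 = \left(-1\right) 2 = -2$)
$h \left(q + A\right) = - 2 \left(-69 + 1044\right) = \left(-2\right) 975 = -1950$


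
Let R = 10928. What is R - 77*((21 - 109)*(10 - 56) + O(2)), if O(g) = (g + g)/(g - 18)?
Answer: -1202995/4 ≈ -3.0075e+5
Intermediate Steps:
O(g) = 2*g/(-18 + g) (O(g) = (2*g)/(-18 + g) = 2*g/(-18 + g))
R - 77*((21 - 109)*(10 - 56) + O(2)) = 10928 - 77*((21 - 109)*(10 - 56) + 2*2/(-18 + 2)) = 10928 - 77*(-88*(-46) + 2*2/(-16)) = 10928 - 77*(4048 + 2*2*(-1/16)) = 10928 - 77*(4048 - ¼) = 10928 - 77*16191/4 = 10928 - 1246707/4 = -1202995/4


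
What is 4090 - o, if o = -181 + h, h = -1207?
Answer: 5478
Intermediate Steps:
o = -1388 (o = -181 - 1207 = -1388)
4090 - o = 4090 - 1*(-1388) = 4090 + 1388 = 5478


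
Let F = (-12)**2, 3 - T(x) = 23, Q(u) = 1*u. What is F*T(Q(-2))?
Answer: -2880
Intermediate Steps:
Q(u) = u
T(x) = -20 (T(x) = 3 - 1*23 = 3 - 23 = -20)
F = 144
F*T(Q(-2)) = 144*(-20) = -2880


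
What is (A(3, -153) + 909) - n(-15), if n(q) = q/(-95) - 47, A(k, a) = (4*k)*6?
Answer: 19529/19 ≈ 1027.8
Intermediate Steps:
A(k, a) = 24*k
n(q) = -47 - q/95 (n(q) = q*(-1/95) - 47 = -q/95 - 47 = -47 - q/95)
(A(3, -153) + 909) - n(-15) = (24*3 + 909) - (-47 - 1/95*(-15)) = (72 + 909) - (-47 + 3/19) = 981 - 1*(-890/19) = 981 + 890/19 = 19529/19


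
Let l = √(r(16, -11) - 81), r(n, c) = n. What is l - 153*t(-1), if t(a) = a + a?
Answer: 306 + I*√65 ≈ 306.0 + 8.0623*I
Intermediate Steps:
t(a) = 2*a
l = I*√65 (l = √(16 - 81) = √(-65) = I*√65 ≈ 8.0623*I)
l - 153*t(-1) = I*√65 - 306*(-1) = I*√65 - 153*(-2) = I*√65 + 306 = 306 + I*√65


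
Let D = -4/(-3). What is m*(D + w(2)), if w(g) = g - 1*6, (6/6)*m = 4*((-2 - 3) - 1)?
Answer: 64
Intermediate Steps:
D = 4/3 (D = -4*(-⅓) = 4/3 ≈ 1.3333)
m = -24 (m = 4*((-2 - 3) - 1) = 4*(-5 - 1) = 4*(-6) = -24)
w(g) = -6 + g (w(g) = g - 6 = -6 + g)
m*(D + w(2)) = -24*(4/3 + (-6 + 2)) = -24*(4/3 - 4) = -24*(-8/3) = 64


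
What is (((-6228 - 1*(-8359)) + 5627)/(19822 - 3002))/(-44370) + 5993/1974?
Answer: 124238360053/40922303100 ≈ 3.0360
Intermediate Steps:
(((-6228 - 1*(-8359)) + 5627)/(19822 - 3002))/(-44370) + 5993/1974 = (((-6228 + 8359) + 5627)/16820)*(-1/44370) + 5993*(1/1974) = ((2131 + 5627)*(1/16820))*(-1/44370) + 5993/1974 = (7758*(1/16820))*(-1/44370) + 5993/1974 = (3879/8410)*(-1/44370) + 5993/1974 = -431/41461300 + 5993/1974 = 124238360053/40922303100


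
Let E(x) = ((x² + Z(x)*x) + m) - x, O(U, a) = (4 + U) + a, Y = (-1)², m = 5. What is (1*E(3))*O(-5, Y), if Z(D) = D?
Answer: 0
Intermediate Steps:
Y = 1
O(U, a) = 4 + U + a
E(x) = 5 - x + 2*x² (E(x) = ((x² + x*x) + 5) - x = ((x² + x²) + 5) - x = (2*x² + 5) - x = (5 + 2*x²) - x = 5 - x + 2*x²)
(1*E(3))*O(-5, Y) = (1*(5 - 1*3 + 2*3²))*(4 - 5 + 1) = (1*(5 - 3 + 2*9))*0 = (1*(5 - 3 + 18))*0 = (1*20)*0 = 20*0 = 0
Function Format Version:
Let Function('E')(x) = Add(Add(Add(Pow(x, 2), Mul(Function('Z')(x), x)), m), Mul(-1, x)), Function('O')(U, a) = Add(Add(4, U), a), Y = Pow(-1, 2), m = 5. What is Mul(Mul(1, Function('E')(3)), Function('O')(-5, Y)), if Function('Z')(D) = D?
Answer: 0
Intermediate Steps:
Y = 1
Function('O')(U, a) = Add(4, U, a)
Function('E')(x) = Add(5, Mul(-1, x), Mul(2, Pow(x, 2))) (Function('E')(x) = Add(Add(Add(Pow(x, 2), Mul(x, x)), 5), Mul(-1, x)) = Add(Add(Add(Pow(x, 2), Pow(x, 2)), 5), Mul(-1, x)) = Add(Add(Mul(2, Pow(x, 2)), 5), Mul(-1, x)) = Add(Add(5, Mul(2, Pow(x, 2))), Mul(-1, x)) = Add(5, Mul(-1, x), Mul(2, Pow(x, 2))))
Mul(Mul(1, Function('E')(3)), Function('O')(-5, Y)) = Mul(Mul(1, Add(5, Mul(-1, 3), Mul(2, Pow(3, 2)))), Add(4, -5, 1)) = Mul(Mul(1, Add(5, -3, Mul(2, 9))), 0) = Mul(Mul(1, Add(5, -3, 18)), 0) = Mul(Mul(1, 20), 0) = Mul(20, 0) = 0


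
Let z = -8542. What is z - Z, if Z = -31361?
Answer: 22819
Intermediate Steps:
z - Z = -8542 - 1*(-31361) = -8542 + 31361 = 22819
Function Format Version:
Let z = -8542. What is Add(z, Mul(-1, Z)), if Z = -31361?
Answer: 22819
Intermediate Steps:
Add(z, Mul(-1, Z)) = Add(-8542, Mul(-1, -31361)) = Add(-8542, 31361) = 22819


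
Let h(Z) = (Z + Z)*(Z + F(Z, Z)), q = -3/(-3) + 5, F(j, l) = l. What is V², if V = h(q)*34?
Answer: 23970816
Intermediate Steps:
q = 6 (q = -3*(-⅓) + 5 = 1 + 5 = 6)
h(Z) = 4*Z² (h(Z) = (Z + Z)*(Z + Z) = (2*Z)*(2*Z) = 4*Z²)
V = 4896 (V = (4*6²)*34 = (4*36)*34 = 144*34 = 4896)
V² = 4896² = 23970816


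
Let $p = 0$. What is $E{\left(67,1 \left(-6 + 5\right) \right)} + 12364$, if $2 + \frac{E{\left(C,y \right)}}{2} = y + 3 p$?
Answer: $12358$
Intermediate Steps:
$E{\left(C,y \right)} = -4 + 2 y$ ($E{\left(C,y \right)} = -4 + 2 \left(y + 3 \cdot 0\right) = -4 + 2 \left(y + 0\right) = -4 + 2 y$)
$E{\left(67,1 \left(-6 + 5\right) \right)} + 12364 = \left(-4 + 2 \cdot 1 \left(-6 + 5\right)\right) + 12364 = \left(-4 + 2 \cdot 1 \left(-1\right)\right) + 12364 = \left(-4 + 2 \left(-1\right)\right) + 12364 = \left(-4 - 2\right) + 12364 = -6 + 12364 = 12358$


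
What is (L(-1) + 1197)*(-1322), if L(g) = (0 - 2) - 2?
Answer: -1577146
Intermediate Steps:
L(g) = -4 (L(g) = -2 - 2 = -4)
(L(-1) + 1197)*(-1322) = (-4 + 1197)*(-1322) = 1193*(-1322) = -1577146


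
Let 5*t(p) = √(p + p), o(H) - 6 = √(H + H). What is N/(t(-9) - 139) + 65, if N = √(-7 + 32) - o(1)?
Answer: 5*(9036*I + √2*(39 + I))/(3*√2 + 695*I) ≈ 65.017 + 0.00010602*I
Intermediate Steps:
o(H) = 6 + √2*√H (o(H) = 6 + √(H + H) = 6 + √(2*H) = 6 + √2*√H)
t(p) = √2*√p/5 (t(p) = √(p + p)/5 = √(2*p)/5 = (√2*√p)/5 = √2*√p/5)
N = -1 - √2 (N = √(-7 + 32) - (6 + √2*√1) = √25 - (6 + √2*1) = 5 - (6 + √2) = 5 + (-6 - √2) = -1 - √2 ≈ -2.4142)
N/(t(-9) - 139) + 65 = (-1 - √2)/(√2*√(-9)/5 - 139) + 65 = (-1 - √2)/(√2*(3*I)/5 - 139) + 65 = (-1 - √2)/(3*I*√2/5 - 139) + 65 = (-1 - √2)/(-139 + 3*I*√2/5) + 65 = 65 + (-1 - √2)/(-139 + 3*I*√2/5)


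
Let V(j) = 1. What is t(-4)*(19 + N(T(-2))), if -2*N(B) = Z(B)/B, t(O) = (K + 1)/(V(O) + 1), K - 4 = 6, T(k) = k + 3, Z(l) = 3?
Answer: 385/4 ≈ 96.250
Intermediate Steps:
T(k) = 3 + k
K = 10 (K = 4 + 6 = 10)
t(O) = 11/2 (t(O) = (10 + 1)/(1 + 1) = 11/2)
N(B) = -3/(2*B)
t(-4)*(19 + N(T(-2))) = 11*(19 - 3/(2*(3 - 2)))/2 = 11*(19 - 3/2/1)/2 = 11*(19 - 3/2*1)/2 = 11*(19 - 3/2)/2 = (11/2)*(35/2) = 385/4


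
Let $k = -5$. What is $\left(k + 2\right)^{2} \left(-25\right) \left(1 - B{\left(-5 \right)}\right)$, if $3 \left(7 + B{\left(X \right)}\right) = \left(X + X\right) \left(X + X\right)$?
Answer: $5700$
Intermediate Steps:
$B{\left(X \right)} = -7 + \frac{4 X^{2}}{3}$ ($B{\left(X \right)} = -7 + \frac{\left(X + X\right) \left(X + X\right)}{3} = -7 + \frac{2 X 2 X}{3} = -7 + \frac{4 X^{2}}{3}$)
$\left(k + 2\right)^{2} \left(-25\right) \left(1 - B{\left(-5 \right)}\right) = \left(-5 + 2\right)^{2} \left(-25\right) \left(1 - \left(-7 + \frac{4 \left(-5\right)^{2}}{3}\right)\right) = \left(-3\right)^{2} \left(-25\right) \left(1 - \left(-7 + \frac{4}{3} \cdot 25\right)\right) = 9 \left(-25\right) \left(1 - \left(-7 + \frac{100}{3}\right)\right) = - 225 \left(1 - \frac{79}{3}\right) = \left(-225\right) \left(- \frac{76}{3}\right) = 5700$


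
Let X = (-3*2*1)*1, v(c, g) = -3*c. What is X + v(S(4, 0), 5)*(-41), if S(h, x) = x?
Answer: -6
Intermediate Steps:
X = -6 (X = -6*1*1 = -6*1 = -6)
X + v(S(4, 0), 5)*(-41) = -6 - 3*0*(-41) = -6 + 0*(-41) = -6 + 0 = -6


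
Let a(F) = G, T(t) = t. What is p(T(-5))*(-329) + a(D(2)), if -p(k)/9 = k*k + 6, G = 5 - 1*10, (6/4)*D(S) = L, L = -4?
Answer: 91786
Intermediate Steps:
D(S) = -8/3 (D(S) = (⅔)*(-4) = -8/3)
G = -5 (G = 5 - 10 = -5)
p(k) = -54 - 9*k² (p(k) = -9*(k*k + 6) = -9*(k² + 6) = -9*(6 + k²) = -54 - 9*k²)
a(F) = -5
p(T(-5))*(-329) + a(D(2)) = (-54 - 9*(-5)²)*(-329) - 5 = (-54 - 9*25)*(-329) - 5 = (-54 - 225)*(-329) - 5 = -279*(-329) - 5 = 91791 - 5 = 91786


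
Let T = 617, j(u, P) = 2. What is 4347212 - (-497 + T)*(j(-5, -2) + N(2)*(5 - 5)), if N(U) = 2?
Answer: 4346972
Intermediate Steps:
4347212 - (-497 + T)*(j(-5, -2) + N(2)*(5 - 5)) = 4347212 - (-497 + 617)*(2 + 2*(5 - 5)) = 4347212 - 120*(2 + 2*0) = 4347212 - 120*(2 + 0) = 4347212 - 120*2 = 4347212 - 1*240 = 4347212 - 240 = 4346972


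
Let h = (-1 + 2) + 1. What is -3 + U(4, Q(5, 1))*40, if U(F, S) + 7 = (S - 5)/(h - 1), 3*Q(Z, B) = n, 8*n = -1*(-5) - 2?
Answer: -478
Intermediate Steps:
n = 3/8 (n = (-1*(-5) - 2)/8 = (5 - 2)/8 = (⅛)*3 = 3/8 ≈ 0.37500)
h = 2 (h = 1 + 1 = 2)
Q(Z, B) = ⅛ (Q(Z, B) = (⅓)*(3/8) = ⅛)
U(F, S) = -12 + S (U(F, S) = -7 + (S - 5)/(2 - 1) = -7 + (-5 + S)/1 = -7 + (-5 + S)*1 = -7 + (-5 + S) = -12 + S)
-3 + U(4, Q(5, 1))*40 = -3 + (-12 + ⅛)*40 = -3 - 95/8*40 = -3 - 475 = -478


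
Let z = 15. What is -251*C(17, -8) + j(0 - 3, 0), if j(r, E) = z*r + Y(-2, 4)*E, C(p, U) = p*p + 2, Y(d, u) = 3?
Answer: -73086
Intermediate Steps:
C(p, U) = 2 + p² (C(p, U) = p² + 2 = 2 + p²)
j(r, E) = 3*E + 15*r (j(r, E) = 15*r + 3*E = 3*E + 15*r)
-251*C(17, -8) + j(0 - 3, 0) = -251*(2 + 17²) + (3*0 + 15*(0 - 3)) = -251*(2 + 289) + (0 + 15*(-3)) = -251*291 + (0 - 45) = -73041 - 45 = -73086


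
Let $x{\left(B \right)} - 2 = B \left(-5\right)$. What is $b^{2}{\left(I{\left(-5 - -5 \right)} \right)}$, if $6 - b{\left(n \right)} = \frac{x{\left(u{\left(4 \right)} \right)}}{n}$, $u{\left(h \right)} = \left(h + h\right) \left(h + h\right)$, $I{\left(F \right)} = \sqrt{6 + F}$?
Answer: $16890 + 636 \sqrt{6} \approx 18448.0$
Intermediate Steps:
$u{\left(h \right)} = 4 h^{2}$ ($u{\left(h \right)} = 2 h 2 h = 4 h^{2}$)
$x{\left(B \right)} = 2 - 5 B$ ($x{\left(B \right)} = 2 + B \left(-5\right) = 2 - 5 B$)
$b{\left(n \right)} = 6 + \frac{318}{n}$ ($b{\left(n \right)} = 6 - \frac{2 - 5 \cdot 4 \cdot 4^{2}}{n} = 6 - \frac{2 - 5 \cdot 4 \cdot 16}{n} = 6 - \frac{2 - 320}{n} = 6 - - \frac{318}{n} = 6 + \frac{318}{n}$)
$b^{2}{\left(I{\left(-5 - -5 \right)} \right)} = \left(6 + \frac{318}{\sqrt{6 - 0}}\right)^{2} = \left(6 + \frac{318}{\sqrt{6 + \left(-5 + 5\right)}}\right)^{2} = \left(6 + \frac{318}{\sqrt{6 + 0}}\right)^{2} = \left(6 + \frac{318}{\sqrt{6}}\right)^{2} = \left(6 + 318 \frac{\sqrt{6}}{6}\right)^{2} = \left(6 + 53 \sqrt{6}\right)^{2}$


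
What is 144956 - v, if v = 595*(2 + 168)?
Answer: 43806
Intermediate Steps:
v = 101150 (v = 595*170 = 101150)
144956 - v = 144956 - 1*101150 = 144956 - 101150 = 43806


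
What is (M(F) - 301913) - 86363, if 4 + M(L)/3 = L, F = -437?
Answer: -389599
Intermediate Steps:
M(L) = -12 + 3*L
(M(F) - 301913) - 86363 = ((-12 + 3*(-437)) - 301913) - 86363 = ((-12 - 1311) - 301913) - 86363 = (-1323 - 301913) - 86363 = -303236 - 86363 = -389599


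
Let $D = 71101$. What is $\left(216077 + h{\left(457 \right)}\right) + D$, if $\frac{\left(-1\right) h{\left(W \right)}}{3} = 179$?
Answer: $286641$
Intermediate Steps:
$h{\left(W \right)} = -537$ ($h{\left(W \right)} = \left(-3\right) 179 = -537$)
$\left(216077 + h{\left(457 \right)}\right) + D = \left(216077 - 537\right) + 71101 = 215540 + 71101 = 286641$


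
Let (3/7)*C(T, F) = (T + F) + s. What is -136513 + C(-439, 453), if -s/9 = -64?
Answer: -405409/3 ≈ -1.3514e+5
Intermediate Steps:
s = 576 (s = -9*(-64) = 576)
C(T, F) = 1344 + 7*F/3 + 7*T/3 (C(T, F) = 7*((T + F) + 576)/3 = 7*((F + T) + 576)/3 = 7*(576 + F + T)/3 = 1344 + 7*F/3 + 7*T/3)
-136513 + C(-439, 453) = -136513 + (1344 + (7/3)*453 + (7/3)*(-439)) = -136513 + (1344 + 1057 - 3073/3) = -136513 + 4130/3 = -405409/3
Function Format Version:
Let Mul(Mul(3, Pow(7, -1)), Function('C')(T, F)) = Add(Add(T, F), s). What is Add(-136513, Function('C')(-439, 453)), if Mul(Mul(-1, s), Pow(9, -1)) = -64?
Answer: Rational(-405409, 3) ≈ -1.3514e+5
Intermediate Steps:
s = 576 (s = Mul(-9, -64) = 576)
Function('C')(T, F) = Add(1344, Mul(Rational(7, 3), F), Mul(Rational(7, 3), T)) (Function('C')(T, F) = Mul(Rational(7, 3), Add(Add(T, F), 576)) = Mul(Rational(7, 3), Add(Add(F, T), 576)) = Mul(Rational(7, 3), Add(576, F, T)) = Add(1344, Mul(Rational(7, 3), F), Mul(Rational(7, 3), T)))
Add(-136513, Function('C')(-439, 453)) = Add(-136513, Add(1344, Mul(Rational(7, 3), 453), Mul(Rational(7, 3), -439))) = Add(-136513, Add(1344, 1057, Rational(-3073, 3))) = Add(-136513, Rational(4130, 3)) = Rational(-405409, 3)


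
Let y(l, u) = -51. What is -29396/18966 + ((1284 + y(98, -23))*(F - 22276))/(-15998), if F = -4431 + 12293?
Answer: 84150559271/75854517 ≈ 1109.4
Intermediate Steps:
F = 7862
-29396/18966 + ((1284 + y(98, -23))*(F - 22276))/(-15998) = -29396/18966 + ((1284 - 51)*(7862 - 22276))/(-15998) = -29396*1/18966 + (1233*(-14414))*(-1/15998) = -14698/9483 - 17772462*(-1/15998) = -14698/9483 + 8886231/7999 = 84150559271/75854517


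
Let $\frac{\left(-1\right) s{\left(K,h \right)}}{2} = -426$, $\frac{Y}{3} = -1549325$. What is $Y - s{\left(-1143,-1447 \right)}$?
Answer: $-4648827$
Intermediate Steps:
$Y = -4647975$ ($Y = 3 \left(-1549325\right) = -4647975$)
$s{\left(K,h \right)} = 852$ ($s{\left(K,h \right)} = \left(-2\right) \left(-426\right) = 852$)
$Y - s{\left(-1143,-1447 \right)} = -4647975 - 852 = -4648827$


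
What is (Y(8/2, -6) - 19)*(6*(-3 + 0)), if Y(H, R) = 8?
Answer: 198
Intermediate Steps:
(Y(8/2, -6) - 19)*(6*(-3 + 0)) = (8 - 19)*(6*(-3 + 0)) = -66*(-3) = -11*(-18) = 198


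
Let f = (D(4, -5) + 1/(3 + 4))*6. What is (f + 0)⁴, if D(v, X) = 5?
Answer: 2176782336/2401 ≈ 9.0662e+5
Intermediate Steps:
f = 216/7 (f = (5 + 1/(3 + 4))*6 = (5 + 1/7)*6 = (5 + ⅐)*6 = (36/7)*6 = 216/7 ≈ 30.857)
(f + 0)⁴ = (216/7 + 0)⁴ = (216/7)⁴ = 2176782336/2401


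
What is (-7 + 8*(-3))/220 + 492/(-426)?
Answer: -20241/15620 ≈ -1.2958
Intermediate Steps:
(-7 + 8*(-3))/220 + 492/(-426) = (-7 - 24)*(1/220) + 492*(-1/426) = -31*1/220 - 82/71 = -31/220 - 82/71 = -20241/15620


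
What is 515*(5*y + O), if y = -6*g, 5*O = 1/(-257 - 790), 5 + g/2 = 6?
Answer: -32352403/1047 ≈ -30900.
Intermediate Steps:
g = 2 (g = -10 + 2*6 = -10 + 12 = 2)
O = -1/5235 (O = 1/(5*(-257 - 790)) = (1/5)/(-1047) = (1/5)*(-1/1047) = -1/5235 ≈ -0.00019102)
y = -12 (y = -6*2 = -12)
515*(5*y + O) = 515*(5*(-12) - 1/5235) = 515*(-60 - 1/5235) = 515*(-314101/5235) = -32352403/1047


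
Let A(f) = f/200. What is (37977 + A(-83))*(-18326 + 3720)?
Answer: -55468600051/100 ≈ -5.5469e+8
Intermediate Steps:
A(f) = f/200 (A(f) = f*(1/200) = f/200)
(37977 + A(-83))*(-18326 + 3720) = (37977 + (1/200)*(-83))*(-18326 + 3720) = (37977 - 83/200)*(-14606) = (7595317/200)*(-14606) = -55468600051/100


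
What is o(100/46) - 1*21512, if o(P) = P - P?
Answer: -21512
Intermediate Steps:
o(P) = 0
o(100/46) - 1*21512 = 0 - 1*21512 = 0 - 21512 = -21512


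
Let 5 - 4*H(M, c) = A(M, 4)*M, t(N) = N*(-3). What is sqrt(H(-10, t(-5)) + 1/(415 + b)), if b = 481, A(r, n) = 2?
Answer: sqrt(78414)/112 ≈ 2.5002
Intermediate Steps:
t(N) = -3*N
H(M, c) = 5/4 - M/2
sqrt(H(-10, t(-5)) + 1/(415 + b)) = sqrt((5/4 - 1/2*(-10)) + 1/(415 + 481)) = sqrt((5/4 + 5) + 1/896) = sqrt(25/4 + 1/896) = sqrt(5601/896) = sqrt(78414)/112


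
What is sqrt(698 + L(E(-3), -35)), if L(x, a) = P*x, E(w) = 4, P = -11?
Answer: sqrt(654) ≈ 25.573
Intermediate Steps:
L(x, a) = -11*x
sqrt(698 + L(E(-3), -35)) = sqrt(698 - 11*4) = sqrt(698 - 44) = sqrt(654)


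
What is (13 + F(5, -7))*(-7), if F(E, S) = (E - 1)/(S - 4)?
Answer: -973/11 ≈ -88.455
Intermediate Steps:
F(E, S) = (-1 + E)/(-4 + S)
(13 + F(5, -7))*(-7) = (13 + (-1 + 5)/(-4 - 7))*(-7) = (13 + 4/(-11))*(-7) = (13 - 1/11*4)*(-7) = (13 - 4/11)*(-7) = (139/11)*(-7) = -973/11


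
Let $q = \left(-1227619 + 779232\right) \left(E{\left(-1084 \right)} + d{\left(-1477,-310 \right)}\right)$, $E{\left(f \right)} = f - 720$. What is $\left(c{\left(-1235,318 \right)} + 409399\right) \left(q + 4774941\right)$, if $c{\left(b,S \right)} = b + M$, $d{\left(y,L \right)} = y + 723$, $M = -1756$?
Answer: $468079961667896$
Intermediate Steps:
$E{\left(f \right)} = -720 + f$ ($E{\left(f \right)} = f - 720 = -720 + f$)
$d{\left(y,L \right)} = 723 + y$
$c{\left(b,S \right)} = -1756 + b$ ($c{\left(b,S \right)} = b - 1756 = -1756 + b$)
$q = 1146973946$ ($q = \left(-1227619 + 779232\right) \left(\left(-720 - 1084\right) + \left(723 - 1477\right)\right) = - 448387 \left(-1804 - 754\right) = \left(-448387\right) \left(-2558\right) = 1146973946$)
$\left(c{\left(-1235,318 \right)} + 409399\right) \left(q + 4774941\right) = \left(\left(-1756 - 1235\right) + 409399\right) \left(1146973946 + 4774941\right) = \left(-2991 + 409399\right) 1151748887 = 406408 \cdot 1151748887 = 468079961667896$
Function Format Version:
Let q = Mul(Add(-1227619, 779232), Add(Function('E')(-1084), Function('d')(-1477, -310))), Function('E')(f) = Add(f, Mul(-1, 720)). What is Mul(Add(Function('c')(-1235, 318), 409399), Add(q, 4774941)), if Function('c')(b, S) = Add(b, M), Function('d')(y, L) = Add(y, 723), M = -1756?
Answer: 468079961667896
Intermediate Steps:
Function('E')(f) = Add(-720, f) (Function('E')(f) = Add(f, -720) = Add(-720, f))
Function('d')(y, L) = Add(723, y)
Function('c')(b, S) = Add(-1756, b) (Function('c')(b, S) = Add(b, -1756) = Add(-1756, b))
q = 1146973946 (q = Mul(Add(-1227619, 779232), Add(Add(-720, -1084), Add(723, -1477))) = Mul(-448387, Add(-1804, -754)) = Mul(-448387, -2558) = 1146973946)
Mul(Add(Function('c')(-1235, 318), 409399), Add(q, 4774941)) = Mul(Add(Add(-1756, -1235), 409399), Add(1146973946, 4774941)) = Mul(Add(-2991, 409399), 1151748887) = Mul(406408, 1151748887) = 468079961667896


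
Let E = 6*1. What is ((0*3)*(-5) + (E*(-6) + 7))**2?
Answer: 841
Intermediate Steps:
E = 6
((0*3)*(-5) + (E*(-6) + 7))**2 = ((0*3)*(-5) + (6*(-6) + 7))**2 = (0*(-5) + (-36 + 7))**2 = (0 - 29)**2 = (-29)**2 = 841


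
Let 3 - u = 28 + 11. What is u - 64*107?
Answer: -6884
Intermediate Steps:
u = -36 (u = 3 - (28 + 11) = 3 - 1*39 = 3 - 39 = -36)
u - 64*107 = -36 - 64*107 = -36 - 6848 = -6884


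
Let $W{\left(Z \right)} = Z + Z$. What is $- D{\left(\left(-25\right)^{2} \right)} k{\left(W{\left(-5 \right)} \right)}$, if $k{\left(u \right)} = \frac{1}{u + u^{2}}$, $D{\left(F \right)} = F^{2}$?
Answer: $- \frac{78125}{18} \approx -4340.3$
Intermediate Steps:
$W{\left(Z \right)} = 2 Z$
$- D{\left(\left(-25\right)^{2} \right)} k{\left(W{\left(-5 \right)} \right)} = - \left(\left(-25\right)^{2}\right)^{2} \frac{1}{2 \left(-5\right) \left(1 + 2 \left(-5\right)\right)} = - 625^{2} \frac{1}{\left(-10\right) \left(1 - 10\right)} = \left(-1\right) 390625 \left(- \frac{1}{10 \left(-9\right)}\right) = - 390625 \left(\left(- \frac{1}{10}\right) \left(- \frac{1}{9}\right)\right) = \left(-390625\right) \frac{1}{90} = - \frac{78125}{18}$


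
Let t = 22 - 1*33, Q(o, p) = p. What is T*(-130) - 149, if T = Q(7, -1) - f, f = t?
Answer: -1449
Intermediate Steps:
t = -11 (t = 22 - 33 = -11)
f = -11
T = 10 (T = -1 - 1*(-11) = -1 + 11 = 10)
T*(-130) - 149 = 10*(-130) - 149 = -1300 - 149 = -1449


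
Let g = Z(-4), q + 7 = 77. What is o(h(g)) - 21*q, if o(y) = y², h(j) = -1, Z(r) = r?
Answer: -1469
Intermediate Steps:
q = 70 (q = -7 + 77 = 70)
g = -4
o(h(g)) - 21*q = (-1)² - 21*70 = 1 - 1470 = -1469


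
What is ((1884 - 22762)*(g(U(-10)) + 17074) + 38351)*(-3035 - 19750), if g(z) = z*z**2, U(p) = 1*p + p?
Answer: 4315675429485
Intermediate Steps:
U(p) = 2*p (U(p) = p + p = 2*p)
g(z) = z**3
((1884 - 22762)*(g(U(-10)) + 17074) + 38351)*(-3035 - 19750) = ((1884 - 22762)*((2*(-10))**3 + 17074) + 38351)*(-3035 - 19750) = (-20878*((-20)**3 + 17074) + 38351)*(-22785) = (-20878*(-8000 + 17074) + 38351)*(-22785) = (-20878*9074 + 38351)*(-22785) = (-189446972 + 38351)*(-22785) = -189408621*(-22785) = 4315675429485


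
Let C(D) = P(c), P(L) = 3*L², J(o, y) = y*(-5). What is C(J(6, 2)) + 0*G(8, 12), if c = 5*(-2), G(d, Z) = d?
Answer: 300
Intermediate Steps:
J(o, y) = -5*y
c = -10
C(D) = 300 (C(D) = 3*(-10)² = 3*100 = 300)
C(J(6, 2)) + 0*G(8, 12) = 300 + 0*8 = 300 + 0 = 300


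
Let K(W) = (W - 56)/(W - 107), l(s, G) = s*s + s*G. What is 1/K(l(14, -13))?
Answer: 31/14 ≈ 2.2143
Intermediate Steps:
l(s, G) = s**2 + G*s
K(W) = (-56 + W)/(-107 + W)
1/K(l(14, -13)) = 1/((-56 + 14*(-13 + 14))/(-107 + 14*(-13 + 14))) = 1/((-56 + 14*1)/(-107 + 14*1)) = 1/((-56 + 14)/(-107 + 14)) = 1/(-42/(-93)) = 1/(-1/93*(-42)) = 1/(14/31) = 31/14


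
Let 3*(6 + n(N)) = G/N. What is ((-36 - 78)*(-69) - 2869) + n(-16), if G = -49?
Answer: 239617/48 ≈ 4992.0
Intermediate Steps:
n(N) = -6 - 49/(3*N) (n(N) = -6 + (-49/N)/3 = -6 - 49/(3*N))
((-36 - 78)*(-69) - 2869) + n(-16) = ((-36 - 78)*(-69) - 2869) + (-6 - 49/3/(-16)) = (-114*(-69) - 2869) + (-6 - 49/3*(-1/16)) = (7866 - 2869) + (-6 + 49/48) = 4997 - 239/48 = 239617/48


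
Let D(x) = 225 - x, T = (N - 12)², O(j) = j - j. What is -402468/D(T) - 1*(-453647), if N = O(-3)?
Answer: 12114313/27 ≈ 4.4868e+5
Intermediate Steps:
O(j) = 0
N = 0
T = 144 (T = (0 - 12)² = (-12)² = 144)
-402468/D(T) - 1*(-453647) = -402468/(225 - 1*144) - 1*(-453647) = -402468/(225 - 144) + 453647 = -402468/81 + 453647 = -402468*1/81 + 453647 = -134156/27 + 453647 = 12114313/27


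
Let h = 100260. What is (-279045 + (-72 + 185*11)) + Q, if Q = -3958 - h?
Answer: -381300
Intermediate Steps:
Q = -104218 (Q = -3958 - 1*100260 = -3958 - 100260 = -104218)
(-279045 + (-72 + 185*11)) + Q = (-279045 + (-72 + 185*11)) - 104218 = (-279045 + (-72 + 2035)) - 104218 = (-279045 + 1963) - 104218 = -277082 - 104218 = -381300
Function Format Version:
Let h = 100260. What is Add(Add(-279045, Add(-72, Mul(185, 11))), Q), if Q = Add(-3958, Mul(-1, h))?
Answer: -381300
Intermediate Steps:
Q = -104218 (Q = Add(-3958, Mul(-1, 100260)) = Add(-3958, -100260) = -104218)
Add(Add(-279045, Add(-72, Mul(185, 11))), Q) = Add(Add(-279045, Add(-72, Mul(185, 11))), -104218) = Add(Add(-279045, Add(-72, 2035)), -104218) = Add(Add(-279045, 1963), -104218) = Add(-277082, -104218) = -381300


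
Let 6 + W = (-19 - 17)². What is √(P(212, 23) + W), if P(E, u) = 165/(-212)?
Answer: √14485695/106 ≈ 35.906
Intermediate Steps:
P(E, u) = -165/212 (P(E, u) = 165*(-1/212) = -165/212)
W = 1290 (W = -6 + (-19 - 17)² = -6 + (-36)² = -6 + 1296 = 1290)
√(P(212, 23) + W) = √(-165/212 + 1290) = √(273315/212) = √14485695/106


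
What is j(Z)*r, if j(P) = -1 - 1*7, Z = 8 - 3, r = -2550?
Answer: 20400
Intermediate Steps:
Z = 5
j(P) = -8 (j(P) = -1 - 7 = -8)
j(Z)*r = -8*(-2550) = 20400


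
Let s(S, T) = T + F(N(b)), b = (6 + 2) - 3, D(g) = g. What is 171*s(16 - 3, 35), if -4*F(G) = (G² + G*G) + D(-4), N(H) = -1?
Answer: 12141/2 ≈ 6070.5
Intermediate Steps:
b = 5 (b = 8 - 3 = 5)
F(G) = 1 - G²/2 (F(G) = -((G² + G*G) - 4)/4 = -((G² + G²) - 4)/4 = -(2*G² - 4)/4 = -(-4 + 2*G²)/4 = 1 - G²/2)
s(S, T) = ½ + T (s(S, T) = T + (1 - ½*(-1)²) = T + (1 - ½*1) = T + (1 - ½) = T + ½ = ½ + T)
171*s(16 - 3, 35) = 171*(½ + 35) = 171*(71/2) = 12141/2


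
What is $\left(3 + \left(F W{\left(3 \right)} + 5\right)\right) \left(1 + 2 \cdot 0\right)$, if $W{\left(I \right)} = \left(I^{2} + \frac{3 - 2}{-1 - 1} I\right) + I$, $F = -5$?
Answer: $- \frac{89}{2} \approx -44.5$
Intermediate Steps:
$W{\left(I \right)} = I^{2} + \frac{I}{2}$ ($W{\left(I \right)} = \left(I^{2} + 1 \frac{1}{-2} I\right) + I = \left(I^{2} + 1 \left(- \frac{1}{2}\right) I\right) + I = \left(I^{2} - \frac{I}{2}\right) + I = I^{2} + \frac{I}{2}$)
$\left(3 + \left(F W{\left(3 \right)} + 5\right)\right) \left(1 + 2 \cdot 0\right) = \left(3 + \left(- 5 \cdot 3 \left(\frac{1}{2} + 3\right) + 5\right)\right) \left(1 + 2 \cdot 0\right) = \left(3 + \left(- 5 \cdot 3 \cdot \frac{7}{2} + 5\right)\right) \left(1 + 0\right) = \left(3 + \left(\left(-5\right) \frac{21}{2} + 5\right)\right) 1 = \left(3 + \left(- \frac{105}{2} + 5\right)\right) 1 = \left(3 - \frac{95}{2}\right) 1 = \left(- \frac{89}{2}\right) 1 = - \frac{89}{2}$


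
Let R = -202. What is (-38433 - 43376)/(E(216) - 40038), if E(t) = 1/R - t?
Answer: 16525418/8131309 ≈ 2.0323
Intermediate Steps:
E(t) = -1/202 - t (E(t) = 1/(-202) - t = -1/202 - t)
(-38433 - 43376)/(E(216) - 40038) = (-38433 - 43376)/((-1/202 - 1*216) - 40038) = -81809/((-1/202 - 216) - 40038) = -81809/(-43633/202 - 40038) = -81809/(-8131309/202) = -81809*(-202/8131309) = 16525418/8131309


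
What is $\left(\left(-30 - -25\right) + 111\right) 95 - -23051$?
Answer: $33121$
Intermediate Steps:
$\left(\left(-30 - -25\right) + 111\right) 95 - -23051 = \left(\left(-30 + 25\right) + 111\right) 95 + 23051 = \left(-5 + 111\right) 95 + 23051 = 106 \cdot 95 + 23051 = 10070 + 23051 = 33121$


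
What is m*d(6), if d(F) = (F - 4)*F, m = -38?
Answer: -456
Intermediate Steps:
d(F) = F*(-4 + F) (d(F) = (-4 + F)*F = F*(-4 + F))
m*d(6) = -228*(-4 + 6) = -228*2 = -38*12 = -456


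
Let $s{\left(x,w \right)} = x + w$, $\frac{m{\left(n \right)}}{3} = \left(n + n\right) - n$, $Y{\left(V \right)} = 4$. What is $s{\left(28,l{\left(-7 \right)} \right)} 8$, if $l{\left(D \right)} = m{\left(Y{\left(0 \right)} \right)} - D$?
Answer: $376$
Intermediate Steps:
$m{\left(n \right)} = 3 n$ ($m{\left(n \right)} = 3 \left(\left(n + n\right) - n\right) = 3 \left(2 n - n\right) = 3 n$)
$l{\left(D \right)} = 12 - D$ ($l{\left(D \right)} = 3 \cdot 4 - D = 12 - D$)
$s{\left(x,w \right)} = w + x$
$s{\left(28,l{\left(-7 \right)} \right)} 8 = \left(\left(12 - -7\right) + 28\right) 8 = \left(\left(12 + 7\right) + 28\right) 8 = \left(19 + 28\right) 8 = 47 \cdot 8 = 376$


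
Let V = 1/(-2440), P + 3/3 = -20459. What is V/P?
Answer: 1/49922400 ≈ 2.0031e-8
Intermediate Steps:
P = -20460 (P = -1 - 20459 = -20460)
V = -1/2440 ≈ -0.00040984
V/P = -1/2440/(-20460) = -1/2440*(-1/20460) = 1/49922400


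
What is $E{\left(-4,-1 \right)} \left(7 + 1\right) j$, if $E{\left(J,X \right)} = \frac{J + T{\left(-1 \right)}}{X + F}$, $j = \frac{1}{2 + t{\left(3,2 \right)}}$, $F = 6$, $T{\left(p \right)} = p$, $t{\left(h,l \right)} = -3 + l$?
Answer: $-8$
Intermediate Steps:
$j = 1$ ($j = \frac{1}{2 + \left(-3 + 2\right)} = \frac{1}{2 - 1} = 1^{-1} = 1$)
$E{\left(J,X \right)} = \frac{-1 + J}{6 + X}$ ($E{\left(J,X \right)} = \frac{J - 1}{X + 6} = \frac{-1 + J}{6 + X}$)
$E{\left(-4,-1 \right)} \left(7 + 1\right) j = \frac{-1 - 4}{6 - 1} \left(7 + 1\right) 1 = \frac{1}{5} \left(-5\right) 8 \cdot 1 = \left(-1\right) 8 \cdot 1 = \left(-8\right) 1 = -8$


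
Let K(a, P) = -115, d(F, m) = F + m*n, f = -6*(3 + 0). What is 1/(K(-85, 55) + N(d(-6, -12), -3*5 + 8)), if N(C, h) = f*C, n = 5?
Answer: 1/1073 ≈ 0.00093197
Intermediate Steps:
f = -18 (f = -6*3 = -18)
d(F, m) = F + 5*m (d(F, m) = F + m*5 = F + 5*m)
N(C, h) = -18*C
1/(K(-85, 55) + N(d(-6, -12), -3*5 + 8)) = 1/(-115 - 18*(-6 + 5*(-12))) = 1/(-115 - 18*(-6 - 60)) = 1/(-115 - 18*(-66)) = 1/(-115 + 1188) = 1/1073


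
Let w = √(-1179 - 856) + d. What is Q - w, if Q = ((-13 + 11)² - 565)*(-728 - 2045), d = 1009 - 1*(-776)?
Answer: 1553868 - I*√2035 ≈ 1.5539e+6 - 45.111*I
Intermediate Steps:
d = 1785 (d = 1009 + 776 = 1785)
w = 1785 + I*√2035 (w = √(-1179 - 856) + 1785 = √(-2035) + 1785 = I*√2035 + 1785 = 1785 + I*√2035 ≈ 1785.0 + 45.111*I)
Q = 1555653 (Q = ((-2)² - 565)*(-2773) = (4 - 565)*(-2773) = -561*(-2773) = 1555653)
Q - w = 1555653 - (1785 + I*√2035) = 1555653 + (-1785 - I*√2035) = 1553868 - I*√2035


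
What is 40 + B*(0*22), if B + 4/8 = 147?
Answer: 40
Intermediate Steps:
B = 293/2 (B = -½ + 147 = 293/2 ≈ 146.50)
40 + B*(0*22) = 40 + 293*(0*22)/2 = 40 + (293/2)*0 = 40 + 0 = 40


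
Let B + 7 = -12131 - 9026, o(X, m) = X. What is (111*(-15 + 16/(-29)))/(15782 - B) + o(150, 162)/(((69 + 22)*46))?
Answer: -268353/24642982 ≈ -0.010890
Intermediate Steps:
B = -21164 (B = -7 + (-12131 - 9026) = -7 - 21157 = -21164)
(111*(-15 + 16/(-29)))/(15782 - B) + o(150, 162)/(((69 + 22)*46)) = (111*(-15 + 16/(-29)))/(15782 - 1*(-21164)) + 150/(((69 + 22)*46)) = (111*(-15 + 16*(-1/29)))/(15782 + 21164) + 150/((91*46)) = (111*(-15 - 16/29))/36946 + 150/4186 = (111*(-451/29))*(1/36946) + 150*(1/4186) = -50061/29*1/36946 + 75/2093 = -50061/1071434 + 75/2093 = -268353/24642982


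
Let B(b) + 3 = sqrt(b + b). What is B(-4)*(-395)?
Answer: 1185 - 790*I*sqrt(2) ≈ 1185.0 - 1117.2*I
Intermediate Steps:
B(b) = -3 + sqrt(2)*sqrt(b) (B(b) = -3 + sqrt(b + b) = -3 + sqrt(2*b) = -3 + sqrt(2)*sqrt(b))
B(-4)*(-395) = (-3 + sqrt(2)*sqrt(-4))*(-395) = (-3 + sqrt(2)*(2*I))*(-395) = (-3 + 2*I*sqrt(2))*(-395) = 1185 - 790*I*sqrt(2)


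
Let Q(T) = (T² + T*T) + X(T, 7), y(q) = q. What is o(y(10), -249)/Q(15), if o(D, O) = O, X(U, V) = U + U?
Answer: -83/160 ≈ -0.51875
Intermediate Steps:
X(U, V) = 2*U
Q(T) = 2*T + 2*T² (Q(T) = (T² + T*T) + 2*T = (T² + T²) + 2*T = 2*T² + 2*T = 2*T + 2*T²)
o(y(10), -249)/Q(15) = -249*1/(30*(1 + 15)) = -249/(2*15*16) = -249/480 = -249*1/480 = -83/160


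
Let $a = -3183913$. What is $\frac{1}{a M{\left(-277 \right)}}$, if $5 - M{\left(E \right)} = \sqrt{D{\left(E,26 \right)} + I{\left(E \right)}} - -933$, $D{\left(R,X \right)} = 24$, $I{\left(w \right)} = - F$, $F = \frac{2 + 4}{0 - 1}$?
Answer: $\frac{464}{1370919707801} - \frac{\sqrt{30}}{2741839415602} \approx 3.3646 \cdot 10^{-10}$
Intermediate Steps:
$F = -6$ ($F = \frac{6}{-1} = 6 \left(-1\right) = -6$)
$I{\left(w \right)} = 6$ ($I{\left(w \right)} = \left(-1\right) \left(-6\right) = 6$)
$M{\left(E \right)} = -928 - \sqrt{30}$ ($M{\left(E \right)} = 5 - \left(\sqrt{24 + 6} - -933\right) = 5 - \left(\sqrt{30} + 933\right) = 5 - \left(933 + \sqrt{30}\right) = -928 - \sqrt{30}$)
$\frac{1}{a M{\left(-277 \right)}} = \frac{1}{\left(-3183913\right) \left(-928 - \sqrt{30}\right)} = - \frac{1}{3183913 \left(-928 - \sqrt{30}\right)}$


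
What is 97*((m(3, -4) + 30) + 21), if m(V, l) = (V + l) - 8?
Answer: 4074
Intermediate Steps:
m(V, l) = -8 + V + l
97*((m(3, -4) + 30) + 21) = 97*(((-8 + 3 - 4) + 30) + 21) = 97*((-9 + 30) + 21) = 97*(21 + 21) = 97*42 = 4074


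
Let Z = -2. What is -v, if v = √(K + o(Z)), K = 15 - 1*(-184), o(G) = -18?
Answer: -√181 ≈ -13.454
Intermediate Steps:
K = 199 (K = 15 + 184 = 199)
v = √181 (v = √(199 - 18) = √181 ≈ 13.454)
-v = -√181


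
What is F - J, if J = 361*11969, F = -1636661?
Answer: -5957470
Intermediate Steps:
J = 4320809
F - J = -1636661 - 1*4320809 = -1636661 - 4320809 = -5957470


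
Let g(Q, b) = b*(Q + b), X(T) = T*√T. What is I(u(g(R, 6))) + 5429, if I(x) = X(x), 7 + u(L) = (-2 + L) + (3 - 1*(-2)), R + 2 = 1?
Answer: 5429 + 26*√26 ≈ 5561.6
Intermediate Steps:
R = -1 (R = -2 + 1 = -1)
X(T) = T^(3/2)
u(L) = -4 + L (u(L) = -7 + ((-2 + L) + (3 - 1*(-2))) = -7 + ((-2 + L) + (3 + 2)) = -7 + ((-2 + L) + 5) = -7 + (3 + L) = -4 + L)
I(x) = x^(3/2)
I(u(g(R, 6))) + 5429 = (-4 + 6*(-1 + 6))^(3/2) + 5429 = (-4 + 6*5)^(3/2) + 5429 = (-4 + 30)^(3/2) + 5429 = 26^(3/2) + 5429 = 26*√26 + 5429 = 5429 + 26*√26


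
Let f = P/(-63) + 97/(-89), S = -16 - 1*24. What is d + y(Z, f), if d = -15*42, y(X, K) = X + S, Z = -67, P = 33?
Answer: -737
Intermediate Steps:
S = -40 (S = -16 - 24 = -40)
f = -3016/1869 (f = 33/(-63) + 97/(-89) = 33*(-1/63) + 97*(-1/89) = -11/21 - 97/89 = -3016/1869 ≈ -1.6137)
y(X, K) = -40 + X (y(X, K) = X - 40 = -40 + X)
d = -630
d + y(Z, f) = -630 + (-40 - 67) = -630 - 107 = -737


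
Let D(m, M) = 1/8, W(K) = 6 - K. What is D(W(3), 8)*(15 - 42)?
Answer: -27/8 ≈ -3.3750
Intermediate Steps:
D(m, M) = ⅛
D(W(3), 8)*(15 - 42) = (15 - 42)/8 = (⅛)*(-27) = -27/8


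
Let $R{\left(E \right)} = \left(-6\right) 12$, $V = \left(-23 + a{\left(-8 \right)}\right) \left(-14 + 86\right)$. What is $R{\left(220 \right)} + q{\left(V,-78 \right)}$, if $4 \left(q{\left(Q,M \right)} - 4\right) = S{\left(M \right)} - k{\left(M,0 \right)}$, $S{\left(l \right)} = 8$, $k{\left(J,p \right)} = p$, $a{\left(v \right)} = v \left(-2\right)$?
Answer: $-66$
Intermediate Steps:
$a{\left(v \right)} = - 2 v$
$V = -504$ ($V = \left(-23 - -16\right) \left(-14 + 86\right) = \left(-23 + 16\right) 72 = \left(-7\right) 72 = -504$)
$q{\left(Q,M \right)} = 6$ ($q{\left(Q,M \right)} = 4 + \frac{8 - 0}{4} = 4 + \frac{8 + 0}{4} = 4 + \frac{1}{4} \cdot 8 = 4 + 2 = 6$)
$R{\left(E \right)} = -72$
$R{\left(220 \right)} + q{\left(V,-78 \right)} = -72 + 6 = -66$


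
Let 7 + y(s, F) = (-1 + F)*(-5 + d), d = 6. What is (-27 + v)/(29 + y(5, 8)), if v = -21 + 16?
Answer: -32/29 ≈ -1.1034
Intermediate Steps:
v = -5
y(s, F) = -8 + F (y(s, F) = -7 + (-1 + F)*(-5 + 6) = -7 + (-1 + F)*1 = -7 + (-1 + F) = -8 + F)
(-27 + v)/(29 + y(5, 8)) = (-27 - 5)/(29 + (-8 + 8)) = -32/(29 + 0) = -32/29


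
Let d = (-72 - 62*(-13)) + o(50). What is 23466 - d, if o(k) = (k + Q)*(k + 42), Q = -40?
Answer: 21812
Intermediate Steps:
o(k) = (-40 + k)*(42 + k) (o(k) = (k - 40)*(k + 42) = (-40 + k)*(42 + k))
d = 1654 (d = (-72 - 62*(-13)) + (-1680 + 50² + 2*50) = (-72 + 806) + (-1680 + 2500 + 100) = 734 + 920 = 1654)
23466 - d = 23466 - 1*1654 = 23466 - 1654 = 21812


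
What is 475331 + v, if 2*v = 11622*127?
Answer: 1213328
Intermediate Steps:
v = 737997 (v = (11622*127)/2 = (½)*1475994 = 737997)
475331 + v = 475331 + 737997 = 1213328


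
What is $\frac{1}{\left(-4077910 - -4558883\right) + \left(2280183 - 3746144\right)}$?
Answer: $- \frac{1}{984988} \approx -1.0152 \cdot 10^{-6}$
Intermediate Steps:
$\frac{1}{\left(-4077910 - -4558883\right) + \left(2280183 - 3746144\right)} = \frac{1}{\left(-4077910 + 4558883\right) + \left(2280183 - 3746144\right)} = \frac{1}{480973 - 1465961} = \frac{1}{-984988} = - \frac{1}{984988}$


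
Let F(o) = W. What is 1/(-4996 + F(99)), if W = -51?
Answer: -1/5047 ≈ -0.00019814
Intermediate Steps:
F(o) = -51
1/(-4996 + F(99)) = 1/(-4996 - 51) = 1/(-5047) = -1/5047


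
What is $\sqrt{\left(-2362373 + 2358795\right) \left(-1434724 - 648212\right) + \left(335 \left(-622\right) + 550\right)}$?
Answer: $46 \sqrt{3521993} \approx 86328.0$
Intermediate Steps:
$\sqrt{\left(-2362373 + 2358795\right) \left(-1434724 - 648212\right) + \left(335 \left(-622\right) + 550\right)} = \sqrt{\left(-3578\right) \left(-2082936\right) + \left(-208370 + 550\right)} = \sqrt{7452745008 - 207820} = \sqrt{7452537188} = 46 \sqrt{3521993}$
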